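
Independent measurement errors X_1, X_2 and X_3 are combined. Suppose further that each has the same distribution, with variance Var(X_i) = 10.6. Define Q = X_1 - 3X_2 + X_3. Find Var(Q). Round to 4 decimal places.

116.6000

By independence, Var(Q) = (1)²Var(X_1) + (-3)²Var(X_2) + (1)²Var(X_3)
= (1)²·10.6 + (-3)²·10.6 + (1)²·10.6 = 116.6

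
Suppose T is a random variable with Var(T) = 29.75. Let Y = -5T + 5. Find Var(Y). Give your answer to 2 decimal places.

743.75

Var(-5T + 5) = (-5)²·Var(T) = 25·29.75 = 743.75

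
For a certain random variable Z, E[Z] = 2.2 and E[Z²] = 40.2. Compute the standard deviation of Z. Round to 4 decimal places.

5.9464

Var(Z) = 40.2 − (2.2)² = 35.36
SD(Z) = √35.36 ≈ 5.9464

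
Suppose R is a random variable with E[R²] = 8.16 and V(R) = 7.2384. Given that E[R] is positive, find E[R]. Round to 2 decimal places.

(E[R])² = E[R²] − V(R) = 8.16 − 7.2384 = 0.9216
E[R] = √0.9216 = 0.96

0.96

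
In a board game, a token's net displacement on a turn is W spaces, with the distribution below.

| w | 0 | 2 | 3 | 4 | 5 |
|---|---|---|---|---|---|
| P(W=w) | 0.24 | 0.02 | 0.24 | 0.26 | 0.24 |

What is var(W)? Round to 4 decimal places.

E[W] = (0)(0.24) + (2)(0.02) + (3)(0.24) + (4)(0.26) + (5)(0.24) = 3
E[W²] = (0)²(0.24) + (2)²(0.02) + (3)²(0.24) + (4)²(0.26) + (5)²(0.24) = 12.4
var(W) = E[W²] − (E[W])² = 12.4 − (3)² = 3.4

3.4000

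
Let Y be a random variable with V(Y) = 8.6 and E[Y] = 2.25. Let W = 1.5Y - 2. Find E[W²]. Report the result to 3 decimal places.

21.241

E[1.5Y - 2] = 1.5·2.25 − 2 = 1.375
V(1.5Y - 2) = (1.5)²·8.6 = 19.35
E[W²] = V(W) + (E[W])² = 19.35 + (1.375)² = 21.240625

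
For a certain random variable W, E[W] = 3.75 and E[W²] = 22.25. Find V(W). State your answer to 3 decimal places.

V(W) = 22.25 − (3.75)² = 8.1875

8.188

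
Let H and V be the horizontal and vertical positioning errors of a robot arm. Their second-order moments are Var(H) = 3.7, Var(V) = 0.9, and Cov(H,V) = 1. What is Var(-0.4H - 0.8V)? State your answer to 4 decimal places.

Var(-0.4H - 0.8V) = (-0.4)²·Var(H) + (-0.8)²·Var(V) + 2·(-0.4)·(-0.8)·Cov(H,V)
= 0.16·3.7 + 0.64·0.9 + 0.64·1 = 1.808

1.8080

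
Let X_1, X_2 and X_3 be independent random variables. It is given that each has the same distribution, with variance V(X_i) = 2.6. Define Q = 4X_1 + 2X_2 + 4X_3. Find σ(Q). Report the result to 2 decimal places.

By independence, V(Q) = (4)²V(X_1) + (2)²V(X_2) + (4)²V(X_3)
= (4)²·2.6 + (2)²·2.6 + (4)²·2.6 = 93.6
σ(Q) = √93.6 ≈ 9.67

9.67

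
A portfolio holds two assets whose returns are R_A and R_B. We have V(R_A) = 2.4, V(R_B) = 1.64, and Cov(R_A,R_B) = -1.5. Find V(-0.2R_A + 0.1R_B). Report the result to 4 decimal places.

V(-0.2R_A + 0.1R_B) = (-0.2)²·V(R_A) + (0.1)²·V(R_B) + 2·(-0.2)·(0.1)·Cov(R_A,R_B)
= 0.04·2.4 + 0.01·1.64 + -0.04·-1.5 = 0.1724

0.1724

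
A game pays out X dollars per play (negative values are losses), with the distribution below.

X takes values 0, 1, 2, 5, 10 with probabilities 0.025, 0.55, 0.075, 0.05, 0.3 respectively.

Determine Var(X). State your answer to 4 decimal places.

E[X] = (0)(0.025) + (1)(0.55) + (2)(0.075) + (5)(0.05) + (10)(0.3) = 3.95
E[X²] = (0)²(0.025) + (1)²(0.55) + (2)²(0.075) + (5)²(0.05) + (10)²(0.3) = 32.1
Var(X) = E[X²] − (E[X])² = 32.1 − (3.95)² = 16.4975

16.4975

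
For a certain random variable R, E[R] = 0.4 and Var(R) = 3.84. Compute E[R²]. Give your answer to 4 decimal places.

E[R²] = Var(R) + (E[R])² = 3.84 + (0.4)² = 4

4.0000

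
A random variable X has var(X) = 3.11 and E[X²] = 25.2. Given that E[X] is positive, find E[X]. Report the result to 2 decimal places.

(E[X])² = E[X²] − var(X) = 25.2 − 3.11 = 22.09
E[X] = √22.09 = 4.7

4.70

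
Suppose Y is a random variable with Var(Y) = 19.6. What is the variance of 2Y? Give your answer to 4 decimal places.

Var(2Y) = (2)²·Var(Y) = 4·19.6 = 78.4

78.4000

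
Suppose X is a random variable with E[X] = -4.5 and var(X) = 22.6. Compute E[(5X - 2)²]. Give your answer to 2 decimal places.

E[5X - 2] = 5·-4.5 − 2 = -24.5
var(5X - 2) = (5)²·22.6 = 565
E[(5X - 2)²] = var((5X - 2)) + (E[(5X - 2)])² = 565 + (-24.5)² = 1165.25

1165.25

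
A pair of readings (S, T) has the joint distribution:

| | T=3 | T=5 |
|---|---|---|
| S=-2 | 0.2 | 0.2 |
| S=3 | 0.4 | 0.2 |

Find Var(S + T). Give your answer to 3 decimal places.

E[S] = 1,  E[T] = 3.8,  E[ST] = 3.4
Var(S) = 7 − (1)² = 6;  Var(T) = 15.4 − (3.8)² = 0.96
Cov(S,T) = 3.4 − (1)(3.8) = -0.4
Var(S + T) = (1)²·6 + (1)²·0.96 + 2·(1)·(1)·-0.4 = 6.16

6.160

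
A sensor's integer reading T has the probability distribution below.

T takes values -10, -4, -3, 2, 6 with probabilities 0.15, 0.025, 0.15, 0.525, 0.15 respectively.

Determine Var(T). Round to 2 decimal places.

24.24

E[T] = (-10)(0.15) + (-4)(0.025) + (-3)(0.15) + (2)(0.525) + (6)(0.15) = -0.1
E[T²] = (-10)²(0.15) + (-4)²(0.025) + (-3)²(0.15) + (2)²(0.525) + (6)²(0.15) = 24.25
Var(T) = E[T²] − (E[T])² = 24.25 − (-0.1)² = 24.24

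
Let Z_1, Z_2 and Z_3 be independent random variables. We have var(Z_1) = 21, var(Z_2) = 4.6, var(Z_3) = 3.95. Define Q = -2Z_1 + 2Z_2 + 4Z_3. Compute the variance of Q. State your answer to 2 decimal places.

By independence, var(Q) = (-2)²var(Z_1) + (2)²var(Z_2) + (4)²var(Z_3)
= (-2)²·21 + (2)²·4.6 + (4)²·3.95 = 165.6

165.60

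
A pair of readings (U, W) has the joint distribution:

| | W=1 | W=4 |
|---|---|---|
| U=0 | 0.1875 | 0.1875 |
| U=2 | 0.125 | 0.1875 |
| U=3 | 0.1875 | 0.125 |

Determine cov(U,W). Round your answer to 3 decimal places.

E[U] = 1.5625,  E[W] = 2.5
E[UW] = 3.8125
cov(U,W) = E[UW] − E[U]E[W] = 3.8125 − (1.5625)(2.5) = -0.09375

-0.094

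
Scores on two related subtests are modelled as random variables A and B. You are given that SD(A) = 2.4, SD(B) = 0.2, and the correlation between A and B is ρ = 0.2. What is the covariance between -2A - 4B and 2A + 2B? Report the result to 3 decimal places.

Var(A) = (2.4)² = 5.76;  Var(B) = (0.2)² = 0.04
Cov(A,B) = ρ·SD(A)·SD(B) = 0.2·2.4·0.2 = 0.096
Cov(-2A - 4B, 2A + 2B) = (-2)(2)Var(A) + (-4)(2)Var(B) + [(-2)(2) + (-4)(2)]Cov(A,B)
= -4·5.76 + -8·0.04 + -12·0.096 = -24.512

-24.512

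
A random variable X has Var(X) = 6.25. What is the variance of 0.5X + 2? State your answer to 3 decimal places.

Var(0.5X + 2) = (0.5)²·Var(X) = 0.25·6.25 = 1.5625

1.563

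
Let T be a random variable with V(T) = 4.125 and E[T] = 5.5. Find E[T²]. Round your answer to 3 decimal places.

E[T²] = V(T) + (E[T])² = 4.125 + (5.5)² = 34.375

34.375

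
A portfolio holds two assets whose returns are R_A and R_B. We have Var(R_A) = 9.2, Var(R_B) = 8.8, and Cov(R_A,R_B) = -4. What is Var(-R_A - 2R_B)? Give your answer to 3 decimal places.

Var(-R_A - 2R_B) = (-1)²·Var(R_A) + (-2)²·Var(R_B) + 2·(-1)·(-2)·Cov(R_A,R_B)
= 1·9.2 + 4·8.8 + 4·-4 = 28.4

28.400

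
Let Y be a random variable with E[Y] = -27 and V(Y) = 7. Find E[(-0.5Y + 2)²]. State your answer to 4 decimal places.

242.0000

E[-0.5Y + 2] = -0.5·-27 + 2 = 15.5
V(-0.5Y + 2) = (-0.5)²·7 = 1.75
E[(-0.5Y + 2)²] = V((-0.5Y + 2)) + (E[(-0.5Y + 2)])² = 1.75 + (15.5)² = 242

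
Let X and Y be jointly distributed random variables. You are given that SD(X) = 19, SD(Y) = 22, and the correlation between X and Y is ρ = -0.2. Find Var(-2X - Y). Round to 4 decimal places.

Var(X) = (19)² = 361;  Var(Y) = (22)² = 484
Cov(X,Y) = ρ·SD(X)·SD(Y) = -0.2·19·22 = -83.6
Var(-2X - Y) = (-2)²·Var(X) + (-1)²·Var(Y) + 2·(-2)·(-1)·Cov(X,Y)
= 4·361 + 1·484 + 4·-83.6 = 1593.6

1593.6000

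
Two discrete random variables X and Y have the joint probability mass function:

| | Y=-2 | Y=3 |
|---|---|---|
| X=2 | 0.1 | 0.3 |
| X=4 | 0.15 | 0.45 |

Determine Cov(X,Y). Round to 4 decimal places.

E[X] = 3.2,  E[Y] = 1.75
E[XY] = 5.6
Cov(X,Y) = E[XY] − E[X]E[Y] = 5.6 − (3.2)(1.75) = 0

0.0000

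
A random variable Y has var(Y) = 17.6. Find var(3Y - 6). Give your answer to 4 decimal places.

var(3Y - 6) = (3)²·var(Y) = 9·17.6 = 158.4

158.4000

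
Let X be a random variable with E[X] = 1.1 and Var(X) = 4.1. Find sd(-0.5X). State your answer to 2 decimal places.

Var(-0.5X) = (-0.5)²·4.1 = 1.025
sd(-0.5X) = √1.025 ≈ 1.01

1.01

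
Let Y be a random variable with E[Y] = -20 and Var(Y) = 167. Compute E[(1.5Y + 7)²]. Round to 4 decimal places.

904.7500

E[1.5Y + 7] = 1.5·-20 + 7 = -23
Var(1.5Y + 7) = (1.5)²·167 = 375.75
E[(1.5Y + 7)²] = Var((1.5Y + 7)) + (E[(1.5Y + 7)])² = 375.75 + (-23)² = 904.75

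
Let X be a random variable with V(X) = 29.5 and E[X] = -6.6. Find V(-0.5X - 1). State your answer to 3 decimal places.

7.375

V(-0.5X - 1) = (-0.5)²·V(X) = 0.25·29.5 = 7.375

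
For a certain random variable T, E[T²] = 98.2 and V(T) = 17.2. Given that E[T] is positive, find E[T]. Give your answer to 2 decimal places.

(E[T])² = E[T²] − V(T) = 98.2 − 17.2 = 81
E[T] = √81 = 9

9.00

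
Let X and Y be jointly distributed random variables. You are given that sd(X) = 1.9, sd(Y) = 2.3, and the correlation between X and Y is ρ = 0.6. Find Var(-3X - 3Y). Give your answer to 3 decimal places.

Var(X) = (1.9)² = 3.61;  Var(Y) = (2.3)² = 5.29
Cov(X,Y) = ρ·sd(X)·sd(Y) = 0.6·1.9·2.3 = 2.622
Var(-3X - 3Y) = (-3)²·Var(X) + (-3)²·Var(Y) + 2·(-3)·(-3)·Cov(X,Y)
= 9·3.61 + 9·5.29 + 18·2.622 = 127.296

127.296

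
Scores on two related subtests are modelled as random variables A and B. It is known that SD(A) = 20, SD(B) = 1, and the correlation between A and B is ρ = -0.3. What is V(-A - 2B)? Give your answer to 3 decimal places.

V(A) = (20)² = 400;  V(B) = (1)² = 1
Cov(A,B) = ρ·SD(A)·SD(B) = -0.3·20·1 = -6
V(-A - 2B) = (-1)²·V(A) + (-2)²·V(B) + 2·(-1)·(-2)·Cov(A,B)
= 1·400 + 4·1 + 4·-6 = 380

380.000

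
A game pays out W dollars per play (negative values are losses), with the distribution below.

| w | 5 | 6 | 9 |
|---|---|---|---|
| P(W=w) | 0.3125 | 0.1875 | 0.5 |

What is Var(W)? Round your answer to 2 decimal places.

E[W] = (5)(0.3125) + (6)(0.1875) + (9)(0.5) = 7.1875
E[W²] = (5)²(0.3125) + (6)²(0.1875) + (9)²(0.5) = 55.0625
Var(W) = E[W²] − (E[W])² = 55.0625 − (7.1875)² = 3.40234375

3.40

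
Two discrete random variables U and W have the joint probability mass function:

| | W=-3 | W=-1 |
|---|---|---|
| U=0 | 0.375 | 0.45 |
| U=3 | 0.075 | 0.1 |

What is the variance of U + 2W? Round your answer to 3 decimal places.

5.349

E[U] = 0.525,  E[W] = -1.9,  E[UW] = -0.975
Var(U) = 1.575 − (0.525)² = 1.299375;  Var(W) = 4.6 − (-1.9)² = 0.99
Cov(U,W) = -0.975 − (0.525)(-1.9) = 0.0225
Var(U + 2W) = (1)²·1.299375 + (2)²·0.99 + 2·(1)·(2)·0.0225 = 5.349375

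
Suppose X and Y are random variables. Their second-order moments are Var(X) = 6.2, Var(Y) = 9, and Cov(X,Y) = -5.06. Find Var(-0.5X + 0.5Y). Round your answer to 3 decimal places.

Var(-0.5X + 0.5Y) = (-0.5)²·Var(X) + (0.5)²·Var(Y) + 2·(-0.5)·(0.5)·Cov(X,Y)
= 0.25·6.2 + 0.25·9 + -0.5·-5.06 = 6.33

6.330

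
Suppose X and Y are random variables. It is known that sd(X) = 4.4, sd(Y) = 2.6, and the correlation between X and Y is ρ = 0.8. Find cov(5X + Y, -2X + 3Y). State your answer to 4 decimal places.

-54.3440

V(X) = (4.4)² = 19.36;  V(Y) = (2.6)² = 6.76
cov(X,Y) = ρ·sd(X)·sd(Y) = 0.8·4.4·2.6 = 9.152
cov(5X + Y, -2X + 3Y) = (5)(-2)V(X) + (1)(3)V(Y) + [(5)(3) + (1)(-2)]cov(X,Y)
= -10·19.36 + 3·6.76 + 13·9.152 = -54.344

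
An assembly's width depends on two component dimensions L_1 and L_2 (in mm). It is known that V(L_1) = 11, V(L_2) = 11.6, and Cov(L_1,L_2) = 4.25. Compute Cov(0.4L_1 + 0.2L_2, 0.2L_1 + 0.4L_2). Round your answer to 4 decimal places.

Cov(0.4L_1 + 0.2L_2, 0.2L_1 + 0.4L_2) = (0.4)(0.2)V(L_1) + (0.2)(0.4)V(L_2) + [(0.4)(0.4) + (0.2)(0.2)]Cov(L_1,L_2)
= 0.08·11 + 0.08·11.6 + 0.2·4.25 = 2.658

2.6580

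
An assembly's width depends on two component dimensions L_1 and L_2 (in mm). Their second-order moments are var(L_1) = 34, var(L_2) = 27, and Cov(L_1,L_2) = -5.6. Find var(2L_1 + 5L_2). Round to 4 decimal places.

699.0000

var(2L_1 + 5L_2) = (2)²·var(L_1) + (5)²·var(L_2) + 2·(2)·(5)·Cov(L_1,L_2)
= 4·34 + 25·27 + 20·-5.6 = 699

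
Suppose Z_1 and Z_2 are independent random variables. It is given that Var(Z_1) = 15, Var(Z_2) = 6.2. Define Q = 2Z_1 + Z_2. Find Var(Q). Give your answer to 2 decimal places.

By independence, Var(Q) = (2)²Var(Z_1) + (1)²Var(Z_2)
= (2)²·15 + (1)²·6.2 = 66.2

66.20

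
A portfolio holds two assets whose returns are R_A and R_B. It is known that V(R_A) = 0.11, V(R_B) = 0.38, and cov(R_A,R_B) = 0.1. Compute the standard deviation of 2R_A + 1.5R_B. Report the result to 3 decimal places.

V(2R_A + 1.5R_B) = (2)²·V(R_A) + (1.5)²·V(R_B) + 2·(2)·(1.5)·cov(R_A,R_B)
= 4·0.11 + 2.25·0.38 + 6·0.1 = 1.895
σ(2R_A + 1.5R_B) = √1.895 ≈ 1.377

1.377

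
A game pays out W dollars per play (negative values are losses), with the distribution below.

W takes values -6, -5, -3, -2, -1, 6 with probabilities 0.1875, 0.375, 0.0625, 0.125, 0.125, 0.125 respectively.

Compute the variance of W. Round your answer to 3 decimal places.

13.902

E[W] = (-6)(0.1875) + (-5)(0.375) + (-3)(0.0625) + (-2)(0.125) + (-1)(0.125) + (6)(0.125) = -2.8125
E[W²] = (-6)²(0.1875) + (-5)²(0.375) + (-3)²(0.0625) + (-2)²(0.125) + (-1)²(0.125) + (6)²(0.125) = 21.8125
var(W) = E[W²] − (E[W])² = 21.8125 − (-2.8125)² = 13.90234375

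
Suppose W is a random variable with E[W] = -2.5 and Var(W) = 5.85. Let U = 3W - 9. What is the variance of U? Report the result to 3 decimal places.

52.650

Var(3W - 9) = (3)²·Var(W) = 9·5.85 = 52.65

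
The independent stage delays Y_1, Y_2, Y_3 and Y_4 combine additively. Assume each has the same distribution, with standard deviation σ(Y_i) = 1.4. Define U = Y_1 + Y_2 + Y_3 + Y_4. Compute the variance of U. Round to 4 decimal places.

7.8400

V(Y_i) = (1.4)² = 1.96
By independence, V(U) = (1)²V(Y_1) + (1)²V(Y_2) + (1)²V(Y_3) + (1)²V(Y_4)
= (1)²·1.96 + (1)²·1.96 + (1)²·1.96 + (1)²·1.96 = 7.84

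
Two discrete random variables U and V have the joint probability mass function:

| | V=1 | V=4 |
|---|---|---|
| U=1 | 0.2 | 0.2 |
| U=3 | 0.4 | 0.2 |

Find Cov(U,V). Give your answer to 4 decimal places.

E[U] = 2.2,  E[V] = 2.2
E[UV] = 4.6
Cov(U,V) = E[UV] − E[U]E[V] = 4.6 − (2.2)(2.2) = -0.24

-0.2400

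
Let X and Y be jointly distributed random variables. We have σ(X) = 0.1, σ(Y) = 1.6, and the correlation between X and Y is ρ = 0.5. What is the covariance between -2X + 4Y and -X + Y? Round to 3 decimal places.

V(X) = (0.1)² = 0.01;  V(Y) = (1.6)² = 2.56
Cov(X,Y) = ρ·σ(X)·σ(Y) = 0.5·0.1·1.6 = 0.08
Cov(-2X + 4Y, -X + Y) = (-2)(-1)V(X) + (4)(1)V(Y) + [(-2)(1) + (4)(-1)]Cov(X,Y)
= 2·0.01 + 4·2.56 + -6·0.08 = 9.78

9.780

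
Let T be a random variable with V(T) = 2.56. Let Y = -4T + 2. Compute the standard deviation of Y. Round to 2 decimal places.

V(-4T + 2) = (-4)²·2.56 = 40.96
σ(Y) = √40.96 ≈ 6.40

6.40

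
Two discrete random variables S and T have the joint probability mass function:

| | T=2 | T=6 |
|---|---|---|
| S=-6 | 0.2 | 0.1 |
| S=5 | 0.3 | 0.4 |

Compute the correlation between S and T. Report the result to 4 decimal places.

0.2182

E[S] = 1.7,  E[T] = 4
E[ST] = 9
Cov(S,T) = E[ST] − E[S]E[T] = 9 − (1.7)(4) = 2.2
Var(S) = 25.41,  Var(T) = 4
ρ = 2.2 / √(25.41·4) ≈ 0.2182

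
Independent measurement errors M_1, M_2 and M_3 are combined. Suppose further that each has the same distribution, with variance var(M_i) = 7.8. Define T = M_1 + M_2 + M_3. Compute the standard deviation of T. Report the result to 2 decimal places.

By independence, var(T) = (1)²var(M_1) + (1)²var(M_2) + (1)²var(M_3)
= (1)²·7.8 + (1)²·7.8 + (1)²·7.8 = 23.4
SD(T) = √23.4 ≈ 4.84

4.84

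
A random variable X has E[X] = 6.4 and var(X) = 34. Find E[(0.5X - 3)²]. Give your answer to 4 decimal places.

8.5400

E[0.5X - 3] = 0.5·6.4 − 3 = 0.2
var(0.5X - 3) = (0.5)²·34 = 8.5
E[(0.5X - 3)²] = var((0.5X - 3)) + (E[(0.5X - 3)])² = 8.5 + (0.2)² = 8.54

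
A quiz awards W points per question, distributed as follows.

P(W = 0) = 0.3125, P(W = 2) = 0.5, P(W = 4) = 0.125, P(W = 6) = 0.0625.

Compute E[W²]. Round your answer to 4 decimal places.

E[W²] = (0)²(0.3125) + (2)²(0.5) + (4)²(0.125) + (6)²(0.0625) = 6.25

6.2500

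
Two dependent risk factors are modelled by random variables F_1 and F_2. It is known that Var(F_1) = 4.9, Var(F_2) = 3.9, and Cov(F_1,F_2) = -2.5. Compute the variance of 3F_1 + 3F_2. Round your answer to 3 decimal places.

34.200

Var(3F_1 + 3F_2) = (3)²·Var(F_1) + (3)²·Var(F_2) + 2·(3)·(3)·Cov(F_1,F_2)
= 9·4.9 + 9·3.9 + 18·-2.5 = 34.2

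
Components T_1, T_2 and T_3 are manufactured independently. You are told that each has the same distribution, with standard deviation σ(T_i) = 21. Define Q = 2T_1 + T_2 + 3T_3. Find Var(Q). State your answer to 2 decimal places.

6174.00

Var(T_i) = (21)² = 441
By independence, Var(Q) = (2)²Var(T_1) + (1)²Var(T_2) + (3)²Var(T_3)
= (2)²·441 + (1)²·441 + (3)²·441 = 6174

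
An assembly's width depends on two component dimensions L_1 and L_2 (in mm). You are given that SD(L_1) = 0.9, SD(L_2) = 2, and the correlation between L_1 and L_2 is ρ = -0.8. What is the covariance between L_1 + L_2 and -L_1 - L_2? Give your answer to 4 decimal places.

Var(L_1) = (0.9)² = 0.81;  Var(L_2) = (2)² = 4
Cov(L_1,L_2) = ρ·SD(L_1)·SD(L_2) = -0.8·0.9·2 = -1.44
Cov(L_1 + L_2, -L_1 - L_2) = (1)(-1)Var(L_1) + (1)(-1)Var(L_2) + [(1)(-1) + (1)(-1)]Cov(L_1,L_2)
= -1·0.81 + -1·4 + -2·-1.44 = -1.93

-1.9300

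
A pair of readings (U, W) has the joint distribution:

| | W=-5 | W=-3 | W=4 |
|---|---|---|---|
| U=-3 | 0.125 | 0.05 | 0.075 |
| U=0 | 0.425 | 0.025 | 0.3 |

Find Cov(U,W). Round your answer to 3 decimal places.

E[U] = -0.75,  E[W] = -1.475
E[UW] = 1.425
Cov(U,W) = E[UW] − E[U]E[W] = 1.425 − (-0.75)(-1.475) = 0.31875

0.319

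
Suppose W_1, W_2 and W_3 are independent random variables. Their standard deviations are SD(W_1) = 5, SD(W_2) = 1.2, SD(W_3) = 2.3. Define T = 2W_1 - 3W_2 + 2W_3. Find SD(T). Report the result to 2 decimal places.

var(W_1) = 25, var(W_2) = 1.44, var(W_3) = 5.29
By independence, var(T) = (2)²var(W_1) + (-3)²var(W_2) + (2)²var(W_3)
= (2)²·25 + (-3)²·1.44 + (2)²·5.29 = 134.12
SD(T) = √134.12 ≈ 11.58

11.58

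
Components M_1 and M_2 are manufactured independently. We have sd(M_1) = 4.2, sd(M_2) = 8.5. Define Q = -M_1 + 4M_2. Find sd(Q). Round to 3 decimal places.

34.258

Var(M_1) = 17.64, Var(M_2) = 72.25
By independence, Var(Q) = (-1)²Var(M_1) + (4)²Var(M_2)
= (-1)²·17.64 + (4)²·72.25 = 1173.64
sd(Q) = √1173.64 ≈ 34.258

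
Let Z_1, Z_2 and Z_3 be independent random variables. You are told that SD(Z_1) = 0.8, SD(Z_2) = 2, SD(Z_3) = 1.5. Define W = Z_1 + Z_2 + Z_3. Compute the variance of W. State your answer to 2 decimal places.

6.89

V(Z_1) = 0.64, V(Z_2) = 4, V(Z_3) = 2.25
By independence, V(W) = (1)²V(Z_1) + (1)²V(Z_2) + (1)²V(Z_3)
= (1)²·0.64 + (1)²·4 + (1)²·2.25 = 6.89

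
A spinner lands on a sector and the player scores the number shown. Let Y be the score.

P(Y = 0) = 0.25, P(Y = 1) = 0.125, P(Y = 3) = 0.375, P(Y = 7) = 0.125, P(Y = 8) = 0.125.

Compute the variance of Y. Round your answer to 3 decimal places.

E[Y] = (0)(0.25) + (1)(0.125) + (3)(0.375) + (7)(0.125) + (8)(0.125) = 3.125
E[Y²] = (0)²(0.25) + (1)²(0.125) + (3)²(0.375) + (7)²(0.125) + (8)²(0.125) = 17.625
var(Y) = E[Y²] − (E[Y])² = 17.625 − (3.125)² = 7.859375

7.859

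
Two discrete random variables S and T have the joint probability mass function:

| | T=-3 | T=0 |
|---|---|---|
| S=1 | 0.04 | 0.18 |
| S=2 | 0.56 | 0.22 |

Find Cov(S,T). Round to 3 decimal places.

-0.276

E[S] = 1.78,  E[T] = -1.8
E[ST] = -3.48
Cov(S,T) = E[ST] − E[S]E[T] = -3.48 − (1.78)(-1.8) = -0.276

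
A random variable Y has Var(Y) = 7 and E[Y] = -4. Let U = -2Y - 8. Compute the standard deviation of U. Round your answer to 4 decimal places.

Var(-2Y - 8) = (-2)²·7 = 28
SD(U) = √28 ≈ 5.2915

5.2915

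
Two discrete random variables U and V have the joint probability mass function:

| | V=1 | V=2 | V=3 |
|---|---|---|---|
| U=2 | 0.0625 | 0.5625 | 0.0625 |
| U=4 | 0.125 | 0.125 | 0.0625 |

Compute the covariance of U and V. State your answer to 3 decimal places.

E[U] = 2.625,  E[V] = 1.9375
E[UV] = 5
Cov(U,V) = E[UV] − E[U]E[V] = 5 − (2.625)(1.9375) = -0.0859375

-0.086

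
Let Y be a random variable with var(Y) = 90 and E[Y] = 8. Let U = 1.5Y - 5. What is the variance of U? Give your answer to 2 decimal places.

202.50

var(1.5Y - 5) = (1.5)²·var(Y) = 2.25·90 = 202.5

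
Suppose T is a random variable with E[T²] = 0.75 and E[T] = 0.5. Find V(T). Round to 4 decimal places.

V(T) = 0.75 − (0.5)² = 0.5

0.5000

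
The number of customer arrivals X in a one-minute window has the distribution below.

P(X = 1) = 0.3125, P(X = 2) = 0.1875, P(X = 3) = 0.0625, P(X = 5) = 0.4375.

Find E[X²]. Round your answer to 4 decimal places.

E[X²] = (1)²(0.3125) + (2)²(0.1875) + (3)²(0.0625) + (5)²(0.4375) = 12.5625

12.5625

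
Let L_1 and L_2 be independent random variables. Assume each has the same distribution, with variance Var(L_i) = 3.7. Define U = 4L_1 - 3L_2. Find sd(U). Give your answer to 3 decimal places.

By independence, Var(U) = (4)²Var(L_1) + (-3)²Var(L_2)
= (4)²·3.7 + (-3)²·3.7 = 92.5
sd(U) = √92.5 ≈ 9.618

9.618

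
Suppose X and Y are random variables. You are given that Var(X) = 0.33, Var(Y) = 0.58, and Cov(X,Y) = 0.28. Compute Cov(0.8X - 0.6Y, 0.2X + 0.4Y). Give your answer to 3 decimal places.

Cov(0.8X - 0.6Y, 0.2X + 0.4Y) = (0.8)(0.2)Var(X) + (-0.6)(0.4)Var(Y) + [(0.8)(0.4) + (-0.6)(0.2)]Cov(X,Y)
= 0.16·0.33 + -0.24·0.58 + 0.2·0.28 = -0.0304

-0.030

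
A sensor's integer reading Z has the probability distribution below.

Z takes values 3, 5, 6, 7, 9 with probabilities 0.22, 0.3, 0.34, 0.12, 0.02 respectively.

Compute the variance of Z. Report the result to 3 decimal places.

E[Z] = (3)(0.22) + (5)(0.3) + (6)(0.34) + (7)(0.12) + (9)(0.02) = 5.22
E[Z²] = (3)²(0.22) + (5)²(0.3) + (6)²(0.34) + (7)²(0.12) + (9)²(0.02) = 29.22
Var(Z) = E[Z²] − (E[Z])² = 29.22 − (5.22)² = 1.9716

1.972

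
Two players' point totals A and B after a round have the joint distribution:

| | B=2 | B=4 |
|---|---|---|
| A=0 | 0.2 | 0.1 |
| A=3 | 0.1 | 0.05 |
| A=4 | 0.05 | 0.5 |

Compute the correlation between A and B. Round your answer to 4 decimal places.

0.5068

E[A] = 2.65,  E[B] = 3.3
E[AB] = 9.6
Cov(A,B) = E[AB] − E[A]E[B] = 9.6 − (2.65)(3.3) = 0.855
Var(A) = 3.1275,  Var(B) = 0.91
ρ = 0.855 / √(3.1275·0.91) ≈ 0.5068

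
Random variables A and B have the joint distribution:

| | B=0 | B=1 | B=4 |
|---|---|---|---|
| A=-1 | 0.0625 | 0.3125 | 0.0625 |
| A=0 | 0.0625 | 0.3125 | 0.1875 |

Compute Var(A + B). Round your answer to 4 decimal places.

E[A] = -0.4375,  E[B] = 1.625,  E[AB] = -0.5625
Var(A) = 0.4375 − (-0.4375)² = 0.24609375;  Var(B) = 4.625 − (1.625)² = 1.984375
cov(A,B) = -0.5625 − (-0.4375)(1.625) = 0.1484375
Var(A + B) = (1)²·0.24609375 + (1)²·1.984375 + 2·(1)·(1)·0.1484375 = 2.52734375

2.5273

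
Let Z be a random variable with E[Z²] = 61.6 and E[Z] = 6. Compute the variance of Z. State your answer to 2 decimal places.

25.60

Var(Z) = 61.6 − (6)² = 25.6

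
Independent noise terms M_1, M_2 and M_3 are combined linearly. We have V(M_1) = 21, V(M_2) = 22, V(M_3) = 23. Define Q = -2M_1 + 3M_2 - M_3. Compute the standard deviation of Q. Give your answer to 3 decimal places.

17.464

By independence, V(Q) = (-2)²V(M_1) + (3)²V(M_2) + (-1)²V(M_3)
= (-2)²·21 + (3)²·22 + (-1)²·23 = 305
σ(Q) = √305 ≈ 17.464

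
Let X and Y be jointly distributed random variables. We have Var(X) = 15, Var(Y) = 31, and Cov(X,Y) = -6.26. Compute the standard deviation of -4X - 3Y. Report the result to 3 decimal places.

Var(-4X - 3Y) = (-4)²·Var(X) + (-3)²·Var(Y) + 2·(-4)·(-3)·Cov(X,Y)
= 16·15 + 9·31 + 24·-6.26 = 368.76
SD(-4X - 3Y) = √368.76 ≈ 19.203

19.203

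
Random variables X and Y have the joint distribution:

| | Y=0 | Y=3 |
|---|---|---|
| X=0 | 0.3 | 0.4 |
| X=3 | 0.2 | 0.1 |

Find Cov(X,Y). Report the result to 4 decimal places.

-0.4500

E[X] = 0.9,  E[Y] = 1.5
E[XY] = 0.9
Cov(X,Y) = E[XY] − E[X]E[Y] = 0.9 − (0.9)(1.5) = -0.45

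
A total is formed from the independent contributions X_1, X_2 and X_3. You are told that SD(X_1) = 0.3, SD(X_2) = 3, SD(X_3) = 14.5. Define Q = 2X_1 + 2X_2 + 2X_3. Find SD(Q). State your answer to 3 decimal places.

var(X_1) = 0.09, var(X_2) = 9, var(X_3) = 210.25
By independence, var(Q) = (2)²var(X_1) + (2)²var(X_2) + (2)²var(X_3)
= (2)²·0.09 + (2)²·9 + (2)²·210.25 = 877.36
SD(Q) = √877.36 ≈ 29.620

29.620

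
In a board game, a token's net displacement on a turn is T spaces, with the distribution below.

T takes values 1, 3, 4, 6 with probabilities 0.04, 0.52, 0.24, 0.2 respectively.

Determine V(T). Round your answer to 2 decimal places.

1.62

E[T] = (1)(0.04) + (3)(0.52) + (4)(0.24) + (6)(0.2) = 3.76
E[T²] = (1)²(0.04) + (3)²(0.52) + (4)²(0.24) + (6)²(0.2) = 15.76
V(T) = E[T²] − (E[T])² = 15.76 − (3.76)² = 1.6224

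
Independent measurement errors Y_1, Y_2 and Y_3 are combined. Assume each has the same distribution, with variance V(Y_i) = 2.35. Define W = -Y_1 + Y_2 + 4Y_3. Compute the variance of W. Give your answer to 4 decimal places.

By independence, V(W) = (-1)²V(Y_1) + (1)²V(Y_2) + (4)²V(Y_3)
= (-1)²·2.35 + (1)²·2.35 + (4)²·2.35 = 42.3

42.3000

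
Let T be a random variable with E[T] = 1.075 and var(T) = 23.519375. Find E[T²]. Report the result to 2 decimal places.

E[T²] = var(T) + (E[T])² = 23.519375 + (1.075)² = 24.675

24.68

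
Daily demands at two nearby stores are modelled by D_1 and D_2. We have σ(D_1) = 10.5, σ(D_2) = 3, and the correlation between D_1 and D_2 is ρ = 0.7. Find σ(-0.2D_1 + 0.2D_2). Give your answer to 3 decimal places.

var(D_1) = (10.5)² = 110.25;  var(D_2) = (3)² = 9
Cov(D_1,D_2) = ρ·σ(D_1)·σ(D_2) = 0.7·10.5·3 = 22.05
var(-0.2D_1 + 0.2D_2) = (-0.2)²·var(D_1) + (0.2)²·var(D_2) + 2·(-0.2)·(0.2)·Cov(D_1,D_2)
= 0.04·110.25 + 0.04·9 + -0.08·22.05 = 3.006
σ(-0.2D_1 + 0.2D_2) = √3.006 ≈ 1.734

1.734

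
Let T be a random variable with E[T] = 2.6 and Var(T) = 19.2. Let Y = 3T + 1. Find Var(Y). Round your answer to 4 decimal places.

172.8000

Var(3T + 1) = (3)²·Var(T) = 9·19.2 = 172.8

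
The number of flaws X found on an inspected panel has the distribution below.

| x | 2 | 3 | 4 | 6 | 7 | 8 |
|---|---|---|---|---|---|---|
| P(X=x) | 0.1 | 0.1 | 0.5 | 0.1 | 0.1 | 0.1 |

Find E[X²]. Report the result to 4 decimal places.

E[X²] = (2)²(0.1) + (3)²(0.1) + (4)²(0.5) + (6)²(0.1) + (7)²(0.1) + (8)²(0.1) = 24.2

24.2000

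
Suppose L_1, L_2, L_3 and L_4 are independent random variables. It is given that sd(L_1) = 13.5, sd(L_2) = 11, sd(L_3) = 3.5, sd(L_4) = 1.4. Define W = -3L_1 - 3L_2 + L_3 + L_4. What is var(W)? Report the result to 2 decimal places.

2743.46

var(L_1) = 182.25, var(L_2) = 121, var(L_3) = 12.25, var(L_4) = 1.96
By independence, var(W) = (-3)²var(L_1) + (-3)²var(L_2) + (1)²var(L_3) + (1)²var(L_4)
= (-3)²·182.25 + (-3)²·121 + (1)²·12.25 + (1)²·1.96 = 2743.46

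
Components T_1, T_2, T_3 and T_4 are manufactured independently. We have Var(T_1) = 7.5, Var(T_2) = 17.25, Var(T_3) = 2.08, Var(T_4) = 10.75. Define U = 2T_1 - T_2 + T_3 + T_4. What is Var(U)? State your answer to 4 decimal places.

By independence, Var(U) = (2)²Var(T_1) + (-1)²Var(T_2) + (1)²Var(T_3) + (1)²Var(T_4)
= (2)²·7.5 + (-1)²·17.25 + (1)²·2.08 + (1)²·10.75 = 60.08

60.0800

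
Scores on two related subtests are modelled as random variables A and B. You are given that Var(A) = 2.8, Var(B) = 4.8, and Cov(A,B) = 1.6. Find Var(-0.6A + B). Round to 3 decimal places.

Var(-0.6A + B) = (-0.6)²·Var(A) + (1)²·Var(B) + 2·(-0.6)·(1)·Cov(A,B)
= 0.36·2.8 + 1·4.8 + -1.2·1.6 = 3.888

3.888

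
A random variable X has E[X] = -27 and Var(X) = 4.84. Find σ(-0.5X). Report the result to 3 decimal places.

Var(-0.5X) = (-0.5)²·4.84 = 1.21
σ(-0.5X) = √1.21 ≈ 1.100

1.100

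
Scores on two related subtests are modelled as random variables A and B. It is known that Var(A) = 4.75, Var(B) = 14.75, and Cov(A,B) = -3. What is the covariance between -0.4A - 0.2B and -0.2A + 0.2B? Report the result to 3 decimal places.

Cov(-0.4A - 0.2B, -0.2A + 0.2B) = (-0.4)(-0.2)Var(A) + (-0.2)(0.2)Var(B) + [(-0.4)(0.2) + (-0.2)(-0.2)]Cov(A,B)
= 0.08·4.75 + -0.04·14.75 + -0.04·-3 = -0.09

-0.090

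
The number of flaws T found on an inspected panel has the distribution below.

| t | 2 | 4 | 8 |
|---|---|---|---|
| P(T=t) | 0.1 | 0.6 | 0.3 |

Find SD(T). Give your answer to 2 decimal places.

2.05

E[T] = (2)(0.1) + (4)(0.6) + (8)(0.3) = 5
E[T²] = (2)²(0.1) + (4)²(0.6) + (8)²(0.3) = 29.2
Var(T) = E[T²] − (E[T])² = 29.2 − (5)² = 4.2
SD(T) = √4.2 ≈ 2.05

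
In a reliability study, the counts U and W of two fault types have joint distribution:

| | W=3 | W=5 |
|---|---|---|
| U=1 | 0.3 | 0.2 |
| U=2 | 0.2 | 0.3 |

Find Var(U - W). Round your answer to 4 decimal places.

E[U] = 1.5,  E[W] = 4,  E[UW] = 6.1
Var(U) = 2.5 − (1.5)² = 0.25;  Var(W) = 17 − (4)² = 1
Cov(U,W) = 6.1 − (1.5)(4) = 0.1
Var(U - W) = (1)²·0.25 + (-1)²·1 + 2·(1)·(-1)·0.1 = 1.05

1.0500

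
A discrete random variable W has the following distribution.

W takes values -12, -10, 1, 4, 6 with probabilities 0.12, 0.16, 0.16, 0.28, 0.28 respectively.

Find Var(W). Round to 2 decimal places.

E[W] = (-12)(0.12) + (-10)(0.16) + (1)(0.16) + (4)(0.28) + (6)(0.28) = -0.08
E[W²] = (-12)²(0.12) + (-10)²(0.16) + (1)²(0.16) + (4)²(0.28) + (6)²(0.28) = 48
Var(W) = E[W²] − (E[W])² = 48 − (-0.08)² = 47.9936

47.99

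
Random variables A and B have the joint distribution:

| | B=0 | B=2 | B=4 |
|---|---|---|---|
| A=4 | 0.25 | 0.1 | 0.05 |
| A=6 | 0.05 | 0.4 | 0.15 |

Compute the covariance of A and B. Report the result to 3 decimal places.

E[A] = 5.2,  E[B] = 1.8
E[AB] = 10
cov(A,B) = E[AB] − E[A]E[B] = 10 − (5.2)(1.8) = 0.64

0.640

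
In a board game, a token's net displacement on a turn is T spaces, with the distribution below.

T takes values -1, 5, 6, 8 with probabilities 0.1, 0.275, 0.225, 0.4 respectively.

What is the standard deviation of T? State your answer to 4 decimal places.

2.5970

E[T] = (-1)(0.1) + (5)(0.275) + (6)(0.225) + (8)(0.4) = 5.825
E[T²] = (-1)²(0.1) + (5)²(0.275) + (6)²(0.225) + (8)²(0.4) = 40.675
Var(T) = E[T²] − (E[T])² = 40.675 − (5.825)² = 6.744375
SD(T) = √6.744375 ≈ 2.5970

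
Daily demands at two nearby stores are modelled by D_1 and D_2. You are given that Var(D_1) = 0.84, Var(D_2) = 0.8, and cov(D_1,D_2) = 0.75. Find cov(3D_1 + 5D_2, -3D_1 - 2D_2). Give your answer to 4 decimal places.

-31.3100

cov(3D_1 + 5D_2, -3D_1 - 2D_2) = (3)(-3)Var(D_1) + (5)(-2)Var(D_2) + [(3)(-2) + (5)(-3)]cov(D_1,D_2)
= -9·0.84 + -10·0.8 + -21·0.75 = -31.31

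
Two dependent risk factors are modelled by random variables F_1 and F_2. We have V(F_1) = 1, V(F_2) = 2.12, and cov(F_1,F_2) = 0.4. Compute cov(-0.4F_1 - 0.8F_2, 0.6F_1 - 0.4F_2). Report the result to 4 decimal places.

0.3104

cov(-0.4F_1 - 0.8F_2, 0.6F_1 - 0.4F_2) = (-0.4)(0.6)V(F_1) + (-0.8)(-0.4)V(F_2) + [(-0.4)(-0.4) + (-0.8)(0.6)]cov(F_1,F_2)
= -0.24·1 + 0.32·2.12 + -0.32·0.4 = 0.3104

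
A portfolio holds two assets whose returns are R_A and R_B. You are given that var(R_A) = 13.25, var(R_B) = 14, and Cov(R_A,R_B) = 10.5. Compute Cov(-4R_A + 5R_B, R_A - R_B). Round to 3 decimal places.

Cov(-4R_A + 5R_B, R_A - R_B) = (-4)(1)var(R_A) + (5)(-1)var(R_B) + [(-4)(-1) + (5)(1)]Cov(R_A,R_B)
= -4·13.25 + -5·14 + 9·10.5 = -28.5

-28.500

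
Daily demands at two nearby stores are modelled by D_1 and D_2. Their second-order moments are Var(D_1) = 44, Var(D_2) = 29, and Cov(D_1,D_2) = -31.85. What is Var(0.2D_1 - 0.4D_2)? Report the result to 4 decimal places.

Var(0.2D_1 - 0.4D_2) = (0.2)²·Var(D_1) + (-0.4)²·Var(D_2) + 2·(0.2)·(-0.4)·Cov(D_1,D_2)
= 0.04·44 + 0.16·29 + -0.16·-31.85 = 11.496

11.4960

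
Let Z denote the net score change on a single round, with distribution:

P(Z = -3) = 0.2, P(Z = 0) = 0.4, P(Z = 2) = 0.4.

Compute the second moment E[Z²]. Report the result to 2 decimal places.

E[Z²] = (-3)²(0.2) + (0)²(0.4) + (2)²(0.4) = 3.4

3.40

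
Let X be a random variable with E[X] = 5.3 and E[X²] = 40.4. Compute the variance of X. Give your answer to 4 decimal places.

V(X) = 40.4 − (5.3)² = 12.31

12.3100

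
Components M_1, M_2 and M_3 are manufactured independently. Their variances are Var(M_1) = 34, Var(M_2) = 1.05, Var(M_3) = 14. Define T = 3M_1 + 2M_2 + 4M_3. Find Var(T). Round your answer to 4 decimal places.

534.2000

By independence, Var(T) = (3)²Var(M_1) + (2)²Var(M_2) + (4)²Var(M_3)
= (3)²·34 + (2)²·1.05 + (4)²·14 = 534.2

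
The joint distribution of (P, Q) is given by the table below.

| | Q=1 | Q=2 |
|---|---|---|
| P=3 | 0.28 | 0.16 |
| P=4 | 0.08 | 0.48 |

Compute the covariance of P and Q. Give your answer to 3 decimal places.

E[P] = 3.56,  E[Q] = 1.64
E[PQ] = 5.96
Cov(P,Q) = E[PQ] − E[P]E[Q] = 5.96 − (3.56)(1.64) = 0.1216

0.122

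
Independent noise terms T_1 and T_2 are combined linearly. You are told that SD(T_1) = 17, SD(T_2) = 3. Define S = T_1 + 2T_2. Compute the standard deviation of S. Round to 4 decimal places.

18.0278

var(T_1) = 289, var(T_2) = 9
By independence, var(S) = (1)²var(T_1) + (2)²var(T_2)
= (1)²·289 + (2)²·9 = 325
SD(S) = √325 ≈ 18.0278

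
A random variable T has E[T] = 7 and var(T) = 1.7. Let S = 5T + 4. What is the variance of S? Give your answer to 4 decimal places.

var(5T + 4) = (5)²·var(T) = 25·1.7 = 42.5

42.5000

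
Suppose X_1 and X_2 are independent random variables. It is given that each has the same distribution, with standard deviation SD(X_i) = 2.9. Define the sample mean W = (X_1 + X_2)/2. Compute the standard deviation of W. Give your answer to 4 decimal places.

var(X_i) = (2.9)² = 8.41
By independence, var(W) = (0.5)²var(X_1) + (0.5)²var(X_2)
= (0.5)²·8.41 + (0.5)²·8.41 = 4.205
SD(W) = √4.205 ≈ 2.0506

2.0506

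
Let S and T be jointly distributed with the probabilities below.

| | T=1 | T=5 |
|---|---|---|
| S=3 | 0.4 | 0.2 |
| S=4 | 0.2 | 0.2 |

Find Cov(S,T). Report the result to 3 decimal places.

0.160

E[S] = 3.4,  E[T] = 2.6
E[ST] = 9
Cov(S,T) = E[ST] − E[S]E[T] = 9 − (3.4)(2.6) = 0.16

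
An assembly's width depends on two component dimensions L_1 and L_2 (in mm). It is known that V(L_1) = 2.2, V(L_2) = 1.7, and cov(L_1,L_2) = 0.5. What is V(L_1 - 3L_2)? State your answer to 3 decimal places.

V(L_1 - 3L_2) = (1)²·V(L_1) + (-3)²·V(L_2) + 2·(1)·(-3)·cov(L_1,L_2)
= 1·2.2 + 9·1.7 + -6·0.5 = 14.5

14.500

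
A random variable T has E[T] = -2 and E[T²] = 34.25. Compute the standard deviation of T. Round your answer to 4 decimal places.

V(T) = 34.25 − (-2)² = 30.25
SD(T) = √30.25 ≈ 5.5000

5.5000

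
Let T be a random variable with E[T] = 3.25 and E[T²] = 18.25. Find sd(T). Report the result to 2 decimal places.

2.77

Var(T) = 18.25 − (3.25)² = 7.6875
sd(T) = √7.6875 ≈ 2.77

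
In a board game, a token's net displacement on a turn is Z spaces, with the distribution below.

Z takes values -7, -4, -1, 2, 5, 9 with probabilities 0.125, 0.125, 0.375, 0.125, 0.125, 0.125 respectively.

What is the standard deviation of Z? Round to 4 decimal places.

E[Z] = (-7)(0.125) + (-4)(0.125) + (-1)(0.375) + (2)(0.125) + (5)(0.125) + (9)(0.125) = 0.25
E[Z²] = (-7)²(0.125) + (-4)²(0.125) + (-1)²(0.375) + (2)²(0.125) + (5)²(0.125) + (9)²(0.125) = 22.25
Var(Z) = E[Z²] − (E[Z])² = 22.25 − (0.25)² = 22.1875
SD(Z) = √22.1875 ≈ 4.7104

4.7104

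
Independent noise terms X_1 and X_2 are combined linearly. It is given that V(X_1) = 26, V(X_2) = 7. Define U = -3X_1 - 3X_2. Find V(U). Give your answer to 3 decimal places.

297.000

By independence, V(U) = (-3)²V(X_1) + (-3)²V(X_2)
= (-3)²·26 + (-3)²·7 = 297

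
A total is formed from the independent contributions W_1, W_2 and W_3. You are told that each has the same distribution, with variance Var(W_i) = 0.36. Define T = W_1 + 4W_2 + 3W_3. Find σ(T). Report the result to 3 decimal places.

By independence, Var(T) = (1)²Var(W_1) + (4)²Var(W_2) + (3)²Var(W_3)
= (1)²·0.36 + (4)²·0.36 + (3)²·0.36 = 9.36
σ(T) = √9.36 ≈ 3.059

3.059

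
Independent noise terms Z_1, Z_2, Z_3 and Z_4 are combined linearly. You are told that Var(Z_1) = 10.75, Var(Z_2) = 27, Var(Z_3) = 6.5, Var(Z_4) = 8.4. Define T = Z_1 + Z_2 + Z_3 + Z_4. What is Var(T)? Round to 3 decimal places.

52.650

By independence, Var(T) = (1)²Var(Z_1) + (1)²Var(Z_2) + (1)²Var(Z_3) + (1)²Var(Z_4)
= (1)²·10.75 + (1)²·27 + (1)²·6.5 + (1)²·8.4 = 52.65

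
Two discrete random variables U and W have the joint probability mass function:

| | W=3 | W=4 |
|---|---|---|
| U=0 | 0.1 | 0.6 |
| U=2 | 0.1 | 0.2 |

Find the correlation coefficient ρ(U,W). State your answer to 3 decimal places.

E[U] = 0.6,  E[W] = 3.8
E[UW] = 2.2
cov(U,W) = E[UW] − E[U]E[W] = 2.2 − (0.6)(3.8) = -0.08
V(U) = 0.84,  V(W) = 0.16
ρ = -0.08 / √(0.84·0.16) ≈ -0.218

-0.218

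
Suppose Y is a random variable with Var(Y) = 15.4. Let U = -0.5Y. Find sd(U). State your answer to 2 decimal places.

Var(-0.5Y) = (-0.5)²·15.4 = 3.85
sd(U) = √3.85 ≈ 1.96

1.96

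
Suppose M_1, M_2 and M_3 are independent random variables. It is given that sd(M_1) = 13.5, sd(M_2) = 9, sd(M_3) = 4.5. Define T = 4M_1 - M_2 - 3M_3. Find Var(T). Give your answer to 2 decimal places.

Var(M_1) = 182.25, Var(M_2) = 81, Var(M_3) = 20.25
By independence, Var(T) = (4)²Var(M_1) + (-1)²Var(M_2) + (-3)²Var(M_3)
= (4)²·182.25 + (-1)²·81 + (-3)²·20.25 = 3179.25

3179.25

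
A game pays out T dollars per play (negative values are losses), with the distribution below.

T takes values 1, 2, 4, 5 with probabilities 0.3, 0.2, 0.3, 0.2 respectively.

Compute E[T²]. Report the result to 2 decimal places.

E[T²] = (1)²(0.3) + (2)²(0.2) + (4)²(0.3) + (5)²(0.2) = 10.9

10.90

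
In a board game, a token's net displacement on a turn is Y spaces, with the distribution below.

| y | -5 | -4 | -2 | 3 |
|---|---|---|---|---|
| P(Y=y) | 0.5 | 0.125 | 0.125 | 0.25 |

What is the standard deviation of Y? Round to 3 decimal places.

3.317

E[Y] = (-5)(0.5) + (-4)(0.125) + (-2)(0.125) + (3)(0.25) = -2.5
E[Y²] = (-5)²(0.5) + (-4)²(0.125) + (-2)²(0.125) + (3)²(0.25) = 17.25
V(Y) = E[Y²] − (E[Y])² = 17.25 − (-2.5)² = 11
σ(Y) = √11 ≈ 3.317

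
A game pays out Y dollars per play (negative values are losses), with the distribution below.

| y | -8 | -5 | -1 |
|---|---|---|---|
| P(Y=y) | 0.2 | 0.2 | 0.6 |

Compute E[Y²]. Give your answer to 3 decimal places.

E[Y²] = (-8)²(0.2) + (-5)²(0.2) + (-1)²(0.6) = 18.4

18.400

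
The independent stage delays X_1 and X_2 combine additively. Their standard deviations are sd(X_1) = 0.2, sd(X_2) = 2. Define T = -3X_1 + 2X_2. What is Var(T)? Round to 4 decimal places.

16.3600

Var(X_1) = 0.04, Var(X_2) = 4
By independence, Var(T) = (-3)²Var(X_1) + (2)²Var(X_2)
= (-3)²·0.04 + (2)²·4 = 16.36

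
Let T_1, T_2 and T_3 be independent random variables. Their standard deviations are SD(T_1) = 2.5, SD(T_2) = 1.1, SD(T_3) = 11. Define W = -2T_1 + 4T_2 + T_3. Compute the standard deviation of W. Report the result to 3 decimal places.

V(T_1) = 6.25, V(T_2) = 1.21, V(T_3) = 121
By independence, V(W) = (-2)²V(T_1) + (4)²V(T_2) + (1)²V(T_3)
= (-2)²·6.25 + (4)²·1.21 + (1)²·121 = 165.36
SD(W) = √165.36 ≈ 12.859

12.859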